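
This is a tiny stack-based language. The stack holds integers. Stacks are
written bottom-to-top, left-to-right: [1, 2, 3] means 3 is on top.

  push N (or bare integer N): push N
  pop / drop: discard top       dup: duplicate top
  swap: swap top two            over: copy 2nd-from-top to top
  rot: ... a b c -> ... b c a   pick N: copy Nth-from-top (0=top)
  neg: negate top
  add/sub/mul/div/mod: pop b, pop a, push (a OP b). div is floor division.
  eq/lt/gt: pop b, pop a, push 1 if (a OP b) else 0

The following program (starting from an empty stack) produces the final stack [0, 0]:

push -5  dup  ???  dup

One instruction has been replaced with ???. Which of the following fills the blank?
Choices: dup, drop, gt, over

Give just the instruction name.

Answer: gt

Derivation:
Stack before ???: [-5, -5]
Stack after ???:  [0]
Checking each choice:
  dup: produces [-5, -5, -5, -5]
  drop: produces [-5, -5]
  gt: MATCH
  over: produces [-5, -5, -5, -5]


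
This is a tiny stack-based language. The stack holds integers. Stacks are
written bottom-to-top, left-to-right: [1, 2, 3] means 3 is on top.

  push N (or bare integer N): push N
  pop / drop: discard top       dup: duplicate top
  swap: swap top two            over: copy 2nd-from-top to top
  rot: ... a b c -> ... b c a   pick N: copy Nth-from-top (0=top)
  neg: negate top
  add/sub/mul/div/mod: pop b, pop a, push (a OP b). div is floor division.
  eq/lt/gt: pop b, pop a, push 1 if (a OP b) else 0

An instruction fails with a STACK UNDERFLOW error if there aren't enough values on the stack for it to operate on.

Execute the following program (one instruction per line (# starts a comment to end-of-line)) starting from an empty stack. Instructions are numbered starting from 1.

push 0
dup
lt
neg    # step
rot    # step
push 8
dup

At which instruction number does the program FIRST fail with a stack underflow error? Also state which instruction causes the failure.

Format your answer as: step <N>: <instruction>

Step 1 ('push 0'): stack = [0], depth = 1
Step 2 ('dup'): stack = [0, 0], depth = 2
Step 3 ('lt'): stack = [0], depth = 1
Step 4 ('neg'): stack = [0], depth = 1
Step 5 ('rot'): needs 3 value(s) but depth is 1 — STACK UNDERFLOW

Answer: step 5: rot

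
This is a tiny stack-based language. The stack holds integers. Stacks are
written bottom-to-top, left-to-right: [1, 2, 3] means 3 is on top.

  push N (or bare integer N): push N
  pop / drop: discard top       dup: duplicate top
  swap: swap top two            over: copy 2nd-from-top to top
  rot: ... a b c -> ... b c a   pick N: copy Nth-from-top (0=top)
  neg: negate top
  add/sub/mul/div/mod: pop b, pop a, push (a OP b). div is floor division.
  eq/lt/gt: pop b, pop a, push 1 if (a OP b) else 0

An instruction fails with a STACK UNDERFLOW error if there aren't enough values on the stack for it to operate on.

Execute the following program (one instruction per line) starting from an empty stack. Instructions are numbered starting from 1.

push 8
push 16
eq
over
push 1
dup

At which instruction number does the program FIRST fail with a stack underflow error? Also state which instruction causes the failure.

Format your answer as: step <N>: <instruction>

Step 1 ('push 8'): stack = [8], depth = 1
Step 2 ('push 16'): stack = [8, 16], depth = 2
Step 3 ('eq'): stack = [0], depth = 1
Step 4 ('over'): needs 2 value(s) but depth is 1 — STACK UNDERFLOW

Answer: step 4: over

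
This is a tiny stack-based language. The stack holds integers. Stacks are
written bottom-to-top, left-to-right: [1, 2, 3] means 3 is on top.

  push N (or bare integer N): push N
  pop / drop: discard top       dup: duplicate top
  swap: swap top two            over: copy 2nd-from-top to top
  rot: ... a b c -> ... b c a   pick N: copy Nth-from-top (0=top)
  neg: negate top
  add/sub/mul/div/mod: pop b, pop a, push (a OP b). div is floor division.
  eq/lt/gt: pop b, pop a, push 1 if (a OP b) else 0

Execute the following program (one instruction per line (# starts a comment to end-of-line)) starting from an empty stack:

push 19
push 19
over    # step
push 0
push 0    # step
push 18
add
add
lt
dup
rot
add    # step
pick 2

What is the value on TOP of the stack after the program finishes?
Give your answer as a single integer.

After 'push 19': [19]
After 'push 19': [19, 19]
After 'over': [19, 19, 19]
After 'push 0': [19, 19, 19, 0]
After 'push 0': [19, 19, 19, 0, 0]
After 'push 18': [19, 19, 19, 0, 0, 18]
After 'add': [19, 19, 19, 0, 18]
After 'add': [19, 19, 19, 18]
After 'lt': [19, 19, 0]
After 'dup': [19, 19, 0, 0]
After 'rot': [19, 0, 0, 19]
After 'add': [19, 0, 19]
After 'pick 2': [19, 0, 19, 19]

Answer: 19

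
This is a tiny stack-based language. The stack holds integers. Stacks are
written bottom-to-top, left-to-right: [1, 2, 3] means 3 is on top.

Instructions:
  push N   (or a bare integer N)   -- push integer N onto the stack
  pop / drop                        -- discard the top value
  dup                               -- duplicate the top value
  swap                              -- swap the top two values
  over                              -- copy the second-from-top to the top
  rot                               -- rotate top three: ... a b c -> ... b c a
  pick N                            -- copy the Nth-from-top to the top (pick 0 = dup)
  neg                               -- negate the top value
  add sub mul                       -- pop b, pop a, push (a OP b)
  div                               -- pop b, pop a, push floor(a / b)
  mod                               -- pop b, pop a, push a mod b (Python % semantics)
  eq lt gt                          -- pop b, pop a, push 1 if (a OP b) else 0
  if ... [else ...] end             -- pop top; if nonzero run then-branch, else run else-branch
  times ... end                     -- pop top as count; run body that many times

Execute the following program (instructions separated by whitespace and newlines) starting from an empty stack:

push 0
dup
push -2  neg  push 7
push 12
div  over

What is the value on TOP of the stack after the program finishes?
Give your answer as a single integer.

After 'push 0': [0]
After 'dup': [0, 0]
After 'push -2': [0, 0, -2]
After 'neg': [0, 0, 2]
After 'push 7': [0, 0, 2, 7]
After 'push 12': [0, 0, 2, 7, 12]
After 'div': [0, 0, 2, 0]
After 'over': [0, 0, 2, 0, 2]

Answer: 2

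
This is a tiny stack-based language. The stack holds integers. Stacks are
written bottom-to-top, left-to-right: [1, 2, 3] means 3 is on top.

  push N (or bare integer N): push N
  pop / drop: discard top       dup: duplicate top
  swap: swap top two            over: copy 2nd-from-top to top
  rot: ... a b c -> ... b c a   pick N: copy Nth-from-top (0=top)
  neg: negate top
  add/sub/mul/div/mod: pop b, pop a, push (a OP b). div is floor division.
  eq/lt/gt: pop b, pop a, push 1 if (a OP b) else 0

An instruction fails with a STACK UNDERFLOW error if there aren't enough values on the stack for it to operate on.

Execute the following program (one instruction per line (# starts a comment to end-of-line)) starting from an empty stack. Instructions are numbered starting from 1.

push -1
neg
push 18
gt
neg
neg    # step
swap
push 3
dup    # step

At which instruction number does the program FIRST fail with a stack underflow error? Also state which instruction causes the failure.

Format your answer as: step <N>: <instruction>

Step 1 ('push -1'): stack = [-1], depth = 1
Step 2 ('neg'): stack = [1], depth = 1
Step 3 ('push 18'): stack = [1, 18], depth = 2
Step 4 ('gt'): stack = [0], depth = 1
Step 5 ('neg'): stack = [0], depth = 1
Step 6 ('neg'): stack = [0], depth = 1
Step 7 ('swap'): needs 2 value(s) but depth is 1 — STACK UNDERFLOW

Answer: step 7: swap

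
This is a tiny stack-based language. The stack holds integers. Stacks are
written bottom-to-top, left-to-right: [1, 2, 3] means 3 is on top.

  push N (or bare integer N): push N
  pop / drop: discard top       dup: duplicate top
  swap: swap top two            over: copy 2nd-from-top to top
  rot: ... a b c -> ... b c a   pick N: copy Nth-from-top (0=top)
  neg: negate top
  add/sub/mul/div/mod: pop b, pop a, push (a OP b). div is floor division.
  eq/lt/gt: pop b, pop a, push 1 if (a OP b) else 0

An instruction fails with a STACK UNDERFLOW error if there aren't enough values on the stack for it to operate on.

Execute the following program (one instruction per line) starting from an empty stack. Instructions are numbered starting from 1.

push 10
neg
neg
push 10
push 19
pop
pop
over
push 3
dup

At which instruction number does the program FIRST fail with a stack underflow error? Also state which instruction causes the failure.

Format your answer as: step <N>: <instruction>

Answer: step 8: over

Derivation:
Step 1 ('push 10'): stack = [10], depth = 1
Step 2 ('neg'): stack = [-10], depth = 1
Step 3 ('neg'): stack = [10], depth = 1
Step 4 ('push 10'): stack = [10, 10], depth = 2
Step 5 ('push 19'): stack = [10, 10, 19], depth = 3
Step 6 ('pop'): stack = [10, 10], depth = 2
Step 7 ('pop'): stack = [10], depth = 1
Step 8 ('over'): needs 2 value(s) but depth is 1 — STACK UNDERFLOW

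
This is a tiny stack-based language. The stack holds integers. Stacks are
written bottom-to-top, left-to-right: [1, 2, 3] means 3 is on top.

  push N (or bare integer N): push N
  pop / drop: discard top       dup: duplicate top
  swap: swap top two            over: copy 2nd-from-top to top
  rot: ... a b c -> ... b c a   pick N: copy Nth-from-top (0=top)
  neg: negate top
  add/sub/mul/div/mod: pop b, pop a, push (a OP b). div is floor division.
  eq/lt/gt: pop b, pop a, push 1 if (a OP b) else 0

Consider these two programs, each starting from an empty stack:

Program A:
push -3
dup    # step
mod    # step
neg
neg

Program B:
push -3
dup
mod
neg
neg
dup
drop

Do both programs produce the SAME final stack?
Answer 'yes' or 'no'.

Program A trace:
  After 'push -3': [-3]
  After 'dup': [-3, -3]
  After 'mod': [0]
  After 'neg': [0]
  After 'neg': [0]
Program A final stack: [0]

Program B trace:
  After 'push -3': [-3]
  After 'dup': [-3, -3]
  After 'mod': [0]
  After 'neg': [0]
  After 'neg': [0]
  After 'dup': [0, 0]
  After 'drop': [0]
Program B final stack: [0]
Same: yes

Answer: yes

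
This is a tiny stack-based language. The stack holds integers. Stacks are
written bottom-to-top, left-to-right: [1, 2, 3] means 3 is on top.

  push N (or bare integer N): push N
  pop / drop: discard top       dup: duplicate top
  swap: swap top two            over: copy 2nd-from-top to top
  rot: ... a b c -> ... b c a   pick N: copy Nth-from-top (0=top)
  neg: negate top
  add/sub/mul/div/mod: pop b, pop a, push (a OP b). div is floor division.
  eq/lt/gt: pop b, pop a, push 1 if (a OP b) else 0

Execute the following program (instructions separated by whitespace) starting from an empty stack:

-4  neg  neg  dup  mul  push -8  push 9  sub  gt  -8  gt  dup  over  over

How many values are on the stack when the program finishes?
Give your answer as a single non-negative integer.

After 'push -4': stack = [-4] (depth 1)
After 'neg': stack = [4] (depth 1)
After 'neg': stack = [-4] (depth 1)
After 'dup': stack = [-4, -4] (depth 2)
After 'mul': stack = [16] (depth 1)
After 'push -8': stack = [16, -8] (depth 2)
After 'push 9': stack = [16, -8, 9] (depth 3)
After 'sub': stack = [16, -17] (depth 2)
After 'gt': stack = [1] (depth 1)
After 'push -8': stack = [1, -8] (depth 2)
After 'gt': stack = [1] (depth 1)
After 'dup': stack = [1, 1] (depth 2)
After 'over': stack = [1, 1, 1] (depth 3)
After 'over': stack = [1, 1, 1, 1] (depth 4)

Answer: 4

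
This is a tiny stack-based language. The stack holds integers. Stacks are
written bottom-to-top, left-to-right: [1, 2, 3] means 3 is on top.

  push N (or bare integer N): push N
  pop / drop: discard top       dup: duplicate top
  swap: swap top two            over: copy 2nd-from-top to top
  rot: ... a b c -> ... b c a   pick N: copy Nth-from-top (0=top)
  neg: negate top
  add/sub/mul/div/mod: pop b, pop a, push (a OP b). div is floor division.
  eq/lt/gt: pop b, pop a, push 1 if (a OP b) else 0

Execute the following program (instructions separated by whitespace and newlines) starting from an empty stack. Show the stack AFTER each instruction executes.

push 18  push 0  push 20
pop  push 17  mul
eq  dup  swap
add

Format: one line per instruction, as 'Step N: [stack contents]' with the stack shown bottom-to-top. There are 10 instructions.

Step 1: [18]
Step 2: [18, 0]
Step 3: [18, 0, 20]
Step 4: [18, 0]
Step 5: [18, 0, 17]
Step 6: [18, 0]
Step 7: [0]
Step 8: [0, 0]
Step 9: [0, 0]
Step 10: [0]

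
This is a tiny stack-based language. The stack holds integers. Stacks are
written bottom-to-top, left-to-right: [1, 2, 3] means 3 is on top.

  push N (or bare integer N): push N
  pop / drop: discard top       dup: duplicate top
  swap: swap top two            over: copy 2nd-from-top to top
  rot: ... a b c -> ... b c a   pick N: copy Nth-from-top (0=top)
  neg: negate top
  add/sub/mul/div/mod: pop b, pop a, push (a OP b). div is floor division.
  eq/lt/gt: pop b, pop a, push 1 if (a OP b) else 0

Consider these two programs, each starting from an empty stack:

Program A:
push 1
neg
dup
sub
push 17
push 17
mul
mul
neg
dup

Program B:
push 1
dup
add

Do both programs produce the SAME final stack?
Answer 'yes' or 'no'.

Answer: no

Derivation:
Program A trace:
  After 'push 1': [1]
  After 'neg': [-1]
  After 'dup': [-1, -1]
  After 'sub': [0]
  After 'push 17': [0, 17]
  After 'push 17': [0, 17, 17]
  After 'mul': [0, 289]
  After 'mul': [0]
  After 'neg': [0]
  After 'dup': [0, 0]
Program A final stack: [0, 0]

Program B trace:
  After 'push 1': [1]
  After 'dup': [1, 1]
  After 'add': [2]
Program B final stack: [2]
Same: no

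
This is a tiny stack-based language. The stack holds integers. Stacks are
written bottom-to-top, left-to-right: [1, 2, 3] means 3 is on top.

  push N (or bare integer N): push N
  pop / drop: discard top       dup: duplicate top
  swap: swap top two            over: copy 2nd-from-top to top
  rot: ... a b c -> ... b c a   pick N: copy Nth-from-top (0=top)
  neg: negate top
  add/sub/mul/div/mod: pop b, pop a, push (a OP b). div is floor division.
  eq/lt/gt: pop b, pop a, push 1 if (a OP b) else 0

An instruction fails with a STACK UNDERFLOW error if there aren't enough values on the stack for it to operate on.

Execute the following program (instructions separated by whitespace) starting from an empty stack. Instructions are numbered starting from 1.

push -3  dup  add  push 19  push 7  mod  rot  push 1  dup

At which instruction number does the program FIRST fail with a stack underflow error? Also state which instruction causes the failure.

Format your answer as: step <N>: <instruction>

Step 1 ('push -3'): stack = [-3], depth = 1
Step 2 ('dup'): stack = [-3, -3], depth = 2
Step 3 ('add'): stack = [-6], depth = 1
Step 4 ('push 19'): stack = [-6, 19], depth = 2
Step 5 ('push 7'): stack = [-6, 19, 7], depth = 3
Step 6 ('mod'): stack = [-6, 5], depth = 2
Step 7 ('rot'): needs 3 value(s) but depth is 2 — STACK UNDERFLOW

Answer: step 7: rot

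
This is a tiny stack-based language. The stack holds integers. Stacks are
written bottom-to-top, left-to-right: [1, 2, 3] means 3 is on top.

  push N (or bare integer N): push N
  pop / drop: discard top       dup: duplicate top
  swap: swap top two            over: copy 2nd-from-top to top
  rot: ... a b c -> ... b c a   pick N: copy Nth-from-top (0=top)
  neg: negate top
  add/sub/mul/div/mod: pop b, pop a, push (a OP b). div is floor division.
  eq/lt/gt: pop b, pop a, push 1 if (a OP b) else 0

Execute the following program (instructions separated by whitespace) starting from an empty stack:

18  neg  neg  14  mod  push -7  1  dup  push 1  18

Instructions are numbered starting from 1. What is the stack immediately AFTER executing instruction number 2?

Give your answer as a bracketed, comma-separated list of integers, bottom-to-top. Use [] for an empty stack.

Step 1 ('18'): [18]
Step 2 ('neg'): [-18]

Answer: [-18]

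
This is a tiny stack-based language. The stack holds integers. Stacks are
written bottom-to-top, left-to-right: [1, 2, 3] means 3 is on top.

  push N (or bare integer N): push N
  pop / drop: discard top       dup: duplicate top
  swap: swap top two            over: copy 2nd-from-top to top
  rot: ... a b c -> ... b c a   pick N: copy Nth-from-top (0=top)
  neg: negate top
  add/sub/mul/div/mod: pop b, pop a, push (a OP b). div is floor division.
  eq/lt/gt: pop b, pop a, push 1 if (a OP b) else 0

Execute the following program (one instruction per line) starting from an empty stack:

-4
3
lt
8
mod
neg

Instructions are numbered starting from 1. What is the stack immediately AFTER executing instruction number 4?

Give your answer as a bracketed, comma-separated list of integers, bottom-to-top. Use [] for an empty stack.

Answer: [1, 8]

Derivation:
Step 1 ('-4'): [-4]
Step 2 ('3'): [-4, 3]
Step 3 ('lt'): [1]
Step 4 ('8'): [1, 8]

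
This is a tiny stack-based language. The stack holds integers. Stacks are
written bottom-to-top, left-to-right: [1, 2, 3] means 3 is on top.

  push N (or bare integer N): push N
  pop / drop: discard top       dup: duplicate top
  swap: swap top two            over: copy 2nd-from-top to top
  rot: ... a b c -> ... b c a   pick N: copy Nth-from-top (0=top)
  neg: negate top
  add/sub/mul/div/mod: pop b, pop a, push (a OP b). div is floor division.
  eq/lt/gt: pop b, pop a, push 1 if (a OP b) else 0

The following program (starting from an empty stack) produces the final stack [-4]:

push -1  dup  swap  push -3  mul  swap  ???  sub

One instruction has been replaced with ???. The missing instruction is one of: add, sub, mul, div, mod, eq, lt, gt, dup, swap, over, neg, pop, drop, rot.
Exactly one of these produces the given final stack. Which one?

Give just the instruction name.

Answer: swap

Derivation:
Stack before ???: [3, -1]
Stack after ???:  [-1, 3]
The instruction that transforms [3, -1] -> [-1, 3] is: swap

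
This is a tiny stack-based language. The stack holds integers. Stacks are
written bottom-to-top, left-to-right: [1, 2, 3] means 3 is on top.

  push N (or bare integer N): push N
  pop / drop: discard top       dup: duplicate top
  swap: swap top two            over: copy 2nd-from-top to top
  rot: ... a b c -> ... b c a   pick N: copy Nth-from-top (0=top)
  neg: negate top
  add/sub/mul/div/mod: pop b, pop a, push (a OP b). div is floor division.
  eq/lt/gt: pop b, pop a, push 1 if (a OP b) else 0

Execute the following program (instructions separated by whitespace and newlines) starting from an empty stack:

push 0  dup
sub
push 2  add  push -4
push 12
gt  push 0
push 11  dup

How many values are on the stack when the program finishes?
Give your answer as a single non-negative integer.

After 'push 0': stack = [0] (depth 1)
After 'dup': stack = [0, 0] (depth 2)
After 'sub': stack = [0] (depth 1)
After 'push 2': stack = [0, 2] (depth 2)
After 'add': stack = [2] (depth 1)
After 'push -4': stack = [2, -4] (depth 2)
After 'push 12': stack = [2, -4, 12] (depth 3)
After 'gt': stack = [2, 0] (depth 2)
After 'push 0': stack = [2, 0, 0] (depth 3)
After 'push 11': stack = [2, 0, 0, 11] (depth 4)
After 'dup': stack = [2, 0, 0, 11, 11] (depth 5)

Answer: 5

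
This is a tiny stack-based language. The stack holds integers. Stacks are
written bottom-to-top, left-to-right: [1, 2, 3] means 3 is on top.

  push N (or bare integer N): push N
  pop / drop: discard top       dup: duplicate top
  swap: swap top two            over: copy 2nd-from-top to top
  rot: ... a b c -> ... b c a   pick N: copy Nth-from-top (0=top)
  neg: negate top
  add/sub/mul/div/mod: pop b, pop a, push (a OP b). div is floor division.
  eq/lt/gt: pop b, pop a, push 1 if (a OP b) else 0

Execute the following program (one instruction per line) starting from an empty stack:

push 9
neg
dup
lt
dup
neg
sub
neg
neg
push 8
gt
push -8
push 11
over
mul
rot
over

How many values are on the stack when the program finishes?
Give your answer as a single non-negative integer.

Answer: 4

Derivation:
After 'push 9': stack = [9] (depth 1)
After 'neg': stack = [-9] (depth 1)
After 'dup': stack = [-9, -9] (depth 2)
After 'lt': stack = [0] (depth 1)
After 'dup': stack = [0, 0] (depth 2)
After 'neg': stack = [0, 0] (depth 2)
After 'sub': stack = [0] (depth 1)
After 'neg': stack = [0] (depth 1)
After 'neg': stack = [0] (depth 1)
After 'push 8': stack = [0, 8] (depth 2)
After 'gt': stack = [0] (depth 1)
After 'push -8': stack = [0, -8] (depth 2)
After 'push 11': stack = [0, -8, 11] (depth 3)
After 'over': stack = [0, -8, 11, -8] (depth 4)
After 'mul': stack = [0, -8, -88] (depth 3)
After 'rot': stack = [-8, -88, 0] (depth 3)
After 'over': stack = [-8, -88, 0, -88] (depth 4)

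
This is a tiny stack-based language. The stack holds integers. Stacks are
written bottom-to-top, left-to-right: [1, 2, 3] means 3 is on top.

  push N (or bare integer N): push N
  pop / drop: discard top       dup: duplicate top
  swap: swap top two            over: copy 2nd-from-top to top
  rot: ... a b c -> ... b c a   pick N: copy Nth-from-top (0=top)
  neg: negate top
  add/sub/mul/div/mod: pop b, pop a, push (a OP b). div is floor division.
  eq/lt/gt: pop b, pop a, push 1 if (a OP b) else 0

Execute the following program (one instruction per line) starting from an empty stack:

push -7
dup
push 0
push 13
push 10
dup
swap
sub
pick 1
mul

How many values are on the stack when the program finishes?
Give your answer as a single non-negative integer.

After 'push -7': stack = [-7] (depth 1)
After 'dup': stack = [-7, -7] (depth 2)
After 'push 0': stack = [-7, -7, 0] (depth 3)
After 'push 13': stack = [-7, -7, 0, 13] (depth 4)
After 'push 10': stack = [-7, -7, 0, 13, 10] (depth 5)
After 'dup': stack = [-7, -7, 0, 13, 10, 10] (depth 6)
After 'swap': stack = [-7, -7, 0, 13, 10, 10] (depth 6)
After 'sub': stack = [-7, -7, 0, 13, 0] (depth 5)
After 'pick 1': stack = [-7, -7, 0, 13, 0, 13] (depth 6)
After 'mul': stack = [-7, -7, 0, 13, 0] (depth 5)

Answer: 5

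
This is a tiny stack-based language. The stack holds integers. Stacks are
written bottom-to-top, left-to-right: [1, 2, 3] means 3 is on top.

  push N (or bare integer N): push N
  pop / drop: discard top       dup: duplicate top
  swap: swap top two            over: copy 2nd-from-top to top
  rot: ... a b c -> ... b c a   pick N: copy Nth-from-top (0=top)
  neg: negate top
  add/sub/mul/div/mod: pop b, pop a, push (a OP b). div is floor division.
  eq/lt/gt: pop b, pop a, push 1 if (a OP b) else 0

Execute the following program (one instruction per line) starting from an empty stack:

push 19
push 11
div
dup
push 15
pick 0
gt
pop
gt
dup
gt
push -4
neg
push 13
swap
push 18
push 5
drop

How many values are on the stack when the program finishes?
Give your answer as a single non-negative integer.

After 'push 19': stack = [19] (depth 1)
After 'push 11': stack = [19, 11] (depth 2)
After 'div': stack = [1] (depth 1)
After 'dup': stack = [1, 1] (depth 2)
After 'push 15': stack = [1, 1, 15] (depth 3)
After 'pick 0': stack = [1, 1, 15, 15] (depth 4)
After 'gt': stack = [1, 1, 0] (depth 3)
After 'pop': stack = [1, 1] (depth 2)
After 'gt': stack = [0] (depth 1)
After 'dup': stack = [0, 0] (depth 2)
After 'gt': stack = [0] (depth 1)
After 'push -4': stack = [0, -4] (depth 2)
After 'neg': stack = [0, 4] (depth 2)
After 'push 13': stack = [0, 4, 13] (depth 3)
After 'swap': stack = [0, 13, 4] (depth 3)
After 'push 18': stack = [0, 13, 4, 18] (depth 4)
After 'push 5': stack = [0, 13, 4, 18, 5] (depth 5)
After 'drop': stack = [0, 13, 4, 18] (depth 4)

Answer: 4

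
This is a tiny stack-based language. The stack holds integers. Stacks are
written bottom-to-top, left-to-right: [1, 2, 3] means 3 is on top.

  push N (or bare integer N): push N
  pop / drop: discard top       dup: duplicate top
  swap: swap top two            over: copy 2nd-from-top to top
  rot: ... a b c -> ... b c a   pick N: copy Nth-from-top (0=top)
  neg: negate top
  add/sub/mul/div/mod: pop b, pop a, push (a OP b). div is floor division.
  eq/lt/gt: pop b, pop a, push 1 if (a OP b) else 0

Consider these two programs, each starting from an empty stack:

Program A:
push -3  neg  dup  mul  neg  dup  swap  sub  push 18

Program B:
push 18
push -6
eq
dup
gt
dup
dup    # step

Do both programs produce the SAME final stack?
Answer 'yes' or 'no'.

Answer: no

Derivation:
Program A trace:
  After 'push -3': [-3]
  After 'neg': [3]
  After 'dup': [3, 3]
  After 'mul': [9]
  After 'neg': [-9]
  After 'dup': [-9, -9]
  After 'swap': [-9, -9]
  After 'sub': [0]
  After 'push 18': [0, 18]
Program A final stack: [0, 18]

Program B trace:
  After 'push 18': [18]
  After 'push -6': [18, -6]
  After 'eq': [0]
  After 'dup': [0, 0]
  After 'gt': [0]
  After 'dup': [0, 0]
  After 'dup': [0, 0, 0]
Program B final stack: [0, 0, 0]
Same: no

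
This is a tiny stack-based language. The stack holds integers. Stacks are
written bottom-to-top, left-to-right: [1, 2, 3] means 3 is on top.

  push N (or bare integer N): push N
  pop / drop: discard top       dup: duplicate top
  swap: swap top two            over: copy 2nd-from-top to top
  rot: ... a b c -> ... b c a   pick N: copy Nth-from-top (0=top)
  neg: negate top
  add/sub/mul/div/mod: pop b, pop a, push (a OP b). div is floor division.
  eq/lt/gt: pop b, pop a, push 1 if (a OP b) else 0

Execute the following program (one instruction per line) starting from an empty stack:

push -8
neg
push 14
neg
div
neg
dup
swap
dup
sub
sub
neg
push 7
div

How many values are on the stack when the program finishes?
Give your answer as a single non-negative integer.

After 'push -8': stack = [-8] (depth 1)
After 'neg': stack = [8] (depth 1)
After 'push 14': stack = [8, 14] (depth 2)
After 'neg': stack = [8, -14] (depth 2)
After 'div': stack = [-1] (depth 1)
After 'neg': stack = [1] (depth 1)
After 'dup': stack = [1, 1] (depth 2)
After 'swap': stack = [1, 1] (depth 2)
After 'dup': stack = [1, 1, 1] (depth 3)
After 'sub': stack = [1, 0] (depth 2)
After 'sub': stack = [1] (depth 1)
After 'neg': stack = [-1] (depth 1)
After 'push 7': stack = [-1, 7] (depth 2)
After 'div': stack = [-1] (depth 1)

Answer: 1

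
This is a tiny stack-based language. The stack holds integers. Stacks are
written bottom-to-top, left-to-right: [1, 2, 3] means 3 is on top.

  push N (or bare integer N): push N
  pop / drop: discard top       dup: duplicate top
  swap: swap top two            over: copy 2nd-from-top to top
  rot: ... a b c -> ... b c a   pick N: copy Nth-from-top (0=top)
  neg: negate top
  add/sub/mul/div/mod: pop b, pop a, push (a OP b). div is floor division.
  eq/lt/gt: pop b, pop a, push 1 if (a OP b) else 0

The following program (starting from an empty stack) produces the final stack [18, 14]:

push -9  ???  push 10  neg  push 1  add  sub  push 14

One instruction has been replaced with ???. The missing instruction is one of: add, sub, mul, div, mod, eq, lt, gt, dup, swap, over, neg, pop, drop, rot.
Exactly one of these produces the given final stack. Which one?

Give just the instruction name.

Stack before ???: [-9]
Stack after ???:  [9]
The instruction that transforms [-9] -> [9] is: neg

Answer: neg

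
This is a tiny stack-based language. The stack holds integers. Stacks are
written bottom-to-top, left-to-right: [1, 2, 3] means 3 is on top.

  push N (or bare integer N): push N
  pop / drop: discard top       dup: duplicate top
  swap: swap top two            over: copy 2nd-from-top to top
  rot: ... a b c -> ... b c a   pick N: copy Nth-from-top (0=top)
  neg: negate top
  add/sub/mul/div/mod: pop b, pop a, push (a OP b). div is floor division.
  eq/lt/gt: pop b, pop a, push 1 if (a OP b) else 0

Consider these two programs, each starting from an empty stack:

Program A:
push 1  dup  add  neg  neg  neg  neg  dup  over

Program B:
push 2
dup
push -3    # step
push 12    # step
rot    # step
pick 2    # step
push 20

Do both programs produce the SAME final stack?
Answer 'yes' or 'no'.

Answer: no

Derivation:
Program A trace:
  After 'push 1': [1]
  After 'dup': [1, 1]
  After 'add': [2]
  After 'neg': [-2]
  After 'neg': [2]
  After 'neg': [-2]
  After 'neg': [2]
  After 'dup': [2, 2]
  After 'over': [2, 2, 2]
Program A final stack: [2, 2, 2]

Program B trace:
  After 'push 2': [2]
  After 'dup': [2, 2]
  After 'push -3': [2, 2, -3]
  After 'push 12': [2, 2, -3, 12]
  After 'rot': [2, -3, 12, 2]
  After 'pick 2': [2, -3, 12, 2, -3]
  After 'push 20': [2, -3, 12, 2, -3, 20]
Program B final stack: [2, -3, 12, 2, -3, 20]
Same: no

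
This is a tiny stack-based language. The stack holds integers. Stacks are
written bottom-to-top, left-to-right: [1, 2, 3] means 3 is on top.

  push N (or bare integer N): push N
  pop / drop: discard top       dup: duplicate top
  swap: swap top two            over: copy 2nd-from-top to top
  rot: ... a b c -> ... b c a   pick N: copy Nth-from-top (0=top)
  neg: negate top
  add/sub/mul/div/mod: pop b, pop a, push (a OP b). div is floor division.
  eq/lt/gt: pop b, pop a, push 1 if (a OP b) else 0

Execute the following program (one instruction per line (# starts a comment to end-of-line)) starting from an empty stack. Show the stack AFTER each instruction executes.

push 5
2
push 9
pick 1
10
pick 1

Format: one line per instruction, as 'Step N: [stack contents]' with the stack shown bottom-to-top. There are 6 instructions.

Step 1: [5]
Step 2: [5, 2]
Step 3: [5, 2, 9]
Step 4: [5, 2, 9, 2]
Step 5: [5, 2, 9, 2, 10]
Step 6: [5, 2, 9, 2, 10, 2]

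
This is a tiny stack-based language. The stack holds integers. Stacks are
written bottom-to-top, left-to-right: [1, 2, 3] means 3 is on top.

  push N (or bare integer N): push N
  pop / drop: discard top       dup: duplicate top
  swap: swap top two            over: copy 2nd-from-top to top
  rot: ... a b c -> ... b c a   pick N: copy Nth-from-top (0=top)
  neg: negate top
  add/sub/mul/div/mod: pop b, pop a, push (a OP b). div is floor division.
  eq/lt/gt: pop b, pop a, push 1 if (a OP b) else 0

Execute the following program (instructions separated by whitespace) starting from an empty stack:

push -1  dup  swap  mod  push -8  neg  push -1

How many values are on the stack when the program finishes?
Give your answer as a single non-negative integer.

Answer: 3

Derivation:
After 'push -1': stack = [-1] (depth 1)
After 'dup': stack = [-1, -1] (depth 2)
After 'swap': stack = [-1, -1] (depth 2)
After 'mod': stack = [0] (depth 1)
After 'push -8': stack = [0, -8] (depth 2)
After 'neg': stack = [0, 8] (depth 2)
After 'push -1': stack = [0, 8, -1] (depth 3)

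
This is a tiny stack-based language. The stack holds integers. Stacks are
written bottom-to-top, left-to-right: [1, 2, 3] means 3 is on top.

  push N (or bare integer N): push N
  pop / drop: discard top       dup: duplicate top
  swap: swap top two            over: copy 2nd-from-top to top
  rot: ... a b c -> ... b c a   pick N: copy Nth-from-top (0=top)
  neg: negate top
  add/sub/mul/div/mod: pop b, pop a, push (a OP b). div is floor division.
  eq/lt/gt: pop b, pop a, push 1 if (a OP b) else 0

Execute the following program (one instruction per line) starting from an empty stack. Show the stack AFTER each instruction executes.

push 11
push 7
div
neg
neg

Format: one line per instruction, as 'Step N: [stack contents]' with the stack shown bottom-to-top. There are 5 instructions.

Step 1: [11]
Step 2: [11, 7]
Step 3: [1]
Step 4: [-1]
Step 5: [1]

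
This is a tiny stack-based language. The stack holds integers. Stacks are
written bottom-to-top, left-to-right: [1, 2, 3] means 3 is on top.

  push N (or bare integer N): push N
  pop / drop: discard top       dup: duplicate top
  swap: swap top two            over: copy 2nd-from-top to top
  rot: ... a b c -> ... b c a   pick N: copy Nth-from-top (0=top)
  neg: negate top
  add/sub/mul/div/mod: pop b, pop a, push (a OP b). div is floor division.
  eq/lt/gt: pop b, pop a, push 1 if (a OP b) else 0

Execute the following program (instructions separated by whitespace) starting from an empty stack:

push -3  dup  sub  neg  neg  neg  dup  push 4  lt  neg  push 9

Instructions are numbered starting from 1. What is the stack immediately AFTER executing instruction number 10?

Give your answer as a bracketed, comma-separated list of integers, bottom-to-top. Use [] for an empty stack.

Step 1 ('push -3'): [-3]
Step 2 ('dup'): [-3, -3]
Step 3 ('sub'): [0]
Step 4 ('neg'): [0]
Step 5 ('neg'): [0]
Step 6 ('neg'): [0]
Step 7 ('dup'): [0, 0]
Step 8 ('push 4'): [0, 0, 4]
Step 9 ('lt'): [0, 1]
Step 10 ('neg'): [0, -1]

Answer: [0, -1]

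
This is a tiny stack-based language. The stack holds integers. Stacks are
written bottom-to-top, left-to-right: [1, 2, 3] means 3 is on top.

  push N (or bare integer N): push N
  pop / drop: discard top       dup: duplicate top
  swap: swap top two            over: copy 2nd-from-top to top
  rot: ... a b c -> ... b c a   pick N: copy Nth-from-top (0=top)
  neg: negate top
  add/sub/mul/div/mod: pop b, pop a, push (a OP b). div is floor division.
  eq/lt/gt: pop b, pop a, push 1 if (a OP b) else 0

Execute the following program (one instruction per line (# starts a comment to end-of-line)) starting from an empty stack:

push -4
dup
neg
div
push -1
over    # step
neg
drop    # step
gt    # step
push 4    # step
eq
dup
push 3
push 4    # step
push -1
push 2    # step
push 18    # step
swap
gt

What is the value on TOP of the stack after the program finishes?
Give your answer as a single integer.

Answer: 1

Derivation:
After 'push -4': [-4]
After 'dup': [-4, -4]
After 'neg': [-4, 4]
After 'div': [-1]
After 'push -1': [-1, -1]
After 'over': [-1, -1, -1]
After 'neg': [-1, -1, 1]
After 'drop': [-1, -1]
After 'gt': [0]
After 'push 4': [0, 4]
After 'eq': [0]
After 'dup': [0, 0]
After 'push 3': [0, 0, 3]
After 'push 4': [0, 0, 3, 4]
After 'push -1': [0, 0, 3, 4, -1]
After 'push 2': [0, 0, 3, 4, -1, 2]
After 'push 18': [0, 0, 3, 4, -1, 2, 18]
After 'swap': [0, 0, 3, 4, -1, 18, 2]
After 'gt': [0, 0, 3, 4, -1, 1]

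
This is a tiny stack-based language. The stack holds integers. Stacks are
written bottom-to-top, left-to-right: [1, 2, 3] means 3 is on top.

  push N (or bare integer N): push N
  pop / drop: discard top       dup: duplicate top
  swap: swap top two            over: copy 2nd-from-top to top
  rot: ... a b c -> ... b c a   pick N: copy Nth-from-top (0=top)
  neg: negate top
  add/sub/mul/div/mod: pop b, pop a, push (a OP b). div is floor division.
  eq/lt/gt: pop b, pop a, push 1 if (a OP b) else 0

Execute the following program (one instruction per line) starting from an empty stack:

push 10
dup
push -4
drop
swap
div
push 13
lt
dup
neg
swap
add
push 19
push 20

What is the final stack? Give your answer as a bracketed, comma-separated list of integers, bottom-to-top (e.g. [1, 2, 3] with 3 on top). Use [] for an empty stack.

After 'push 10': [10]
After 'dup': [10, 10]
After 'push -4': [10, 10, -4]
After 'drop': [10, 10]
After 'swap': [10, 10]
After 'div': [1]
After 'push 13': [1, 13]
After 'lt': [1]
After 'dup': [1, 1]
After 'neg': [1, -1]
After 'swap': [-1, 1]
After 'add': [0]
After 'push 19': [0, 19]
After 'push 20': [0, 19, 20]

Answer: [0, 19, 20]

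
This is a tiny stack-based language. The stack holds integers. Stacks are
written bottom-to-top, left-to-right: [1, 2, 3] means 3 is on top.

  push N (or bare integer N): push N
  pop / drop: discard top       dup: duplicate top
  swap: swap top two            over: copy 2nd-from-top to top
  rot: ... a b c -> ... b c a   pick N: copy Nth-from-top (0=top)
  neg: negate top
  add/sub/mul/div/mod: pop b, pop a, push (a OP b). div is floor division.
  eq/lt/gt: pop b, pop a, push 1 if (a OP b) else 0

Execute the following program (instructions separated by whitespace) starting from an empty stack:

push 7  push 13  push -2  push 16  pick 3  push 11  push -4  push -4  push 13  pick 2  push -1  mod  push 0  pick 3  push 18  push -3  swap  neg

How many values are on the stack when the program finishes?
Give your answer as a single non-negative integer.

After 'push 7': stack = [7] (depth 1)
After 'push 13': stack = [7, 13] (depth 2)
After 'push -2': stack = [7, 13, -2] (depth 3)
After 'push 16': stack = [7, 13, -2, 16] (depth 4)
After 'pick 3': stack = [7, 13, -2, 16, 7] (depth 5)
After 'push 11': stack = [7, 13, -2, 16, 7, 11] (depth 6)
After 'push -4': stack = [7, 13, -2, 16, 7, 11, -4] (depth 7)
After 'push -4': stack = [7, 13, -2, 16, 7, 11, -4, -4] (depth 8)
After 'push 13': stack = [7, 13, -2, 16, 7, 11, -4, -4, 13] (depth 9)
After 'pick 2': stack = [7, 13, -2, 16, 7, 11, -4, -4, 13, -4] (depth 10)
After 'push -1': stack = [7, 13, -2, 16, 7, 11, -4, -4, 13, -4, -1] (depth 11)
After 'mod': stack = [7, 13, -2, 16, 7, 11, -4, -4, 13, 0] (depth 10)
After 'push 0': stack = [7, 13, -2, 16, 7, 11, -4, -4, 13, 0, 0] (depth 11)
After 'pick 3': stack = [7, 13, -2, 16, 7, 11, -4, -4, 13, 0, 0, -4] (depth 12)
After 'push 18': stack = [7, 13, -2, 16, 7, 11, -4, -4, 13, 0, 0, -4, 18] (depth 13)
After 'push -3': stack = [7, 13, -2, 16, 7, 11, -4, -4, 13, 0, 0, -4, 18, -3] (depth 14)
After 'swap': stack = [7, 13, -2, 16, 7, 11, -4, -4, 13, 0, 0, -4, -3, 18] (depth 14)
After 'neg': stack = [7, 13, -2, 16, 7, 11, -4, -4, 13, 0, 0, -4, -3, -18] (depth 14)

Answer: 14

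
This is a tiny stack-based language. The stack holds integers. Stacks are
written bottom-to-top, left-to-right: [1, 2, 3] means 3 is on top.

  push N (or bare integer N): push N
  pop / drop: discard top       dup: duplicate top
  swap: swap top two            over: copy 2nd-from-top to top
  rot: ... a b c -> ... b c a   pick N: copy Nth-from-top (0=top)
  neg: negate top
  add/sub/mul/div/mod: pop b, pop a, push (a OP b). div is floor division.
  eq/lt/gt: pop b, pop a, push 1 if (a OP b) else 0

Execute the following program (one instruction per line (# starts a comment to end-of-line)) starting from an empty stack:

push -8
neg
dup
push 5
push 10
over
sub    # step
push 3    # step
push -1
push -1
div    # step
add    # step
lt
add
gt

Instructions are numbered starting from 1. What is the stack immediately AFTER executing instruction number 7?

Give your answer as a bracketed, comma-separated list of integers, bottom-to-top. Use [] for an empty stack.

Answer: [8, 8, 5, 5]

Derivation:
Step 1 ('push -8'): [-8]
Step 2 ('neg'): [8]
Step 3 ('dup'): [8, 8]
Step 4 ('push 5'): [8, 8, 5]
Step 5 ('push 10'): [8, 8, 5, 10]
Step 6 ('over'): [8, 8, 5, 10, 5]
Step 7 ('sub'): [8, 8, 5, 5]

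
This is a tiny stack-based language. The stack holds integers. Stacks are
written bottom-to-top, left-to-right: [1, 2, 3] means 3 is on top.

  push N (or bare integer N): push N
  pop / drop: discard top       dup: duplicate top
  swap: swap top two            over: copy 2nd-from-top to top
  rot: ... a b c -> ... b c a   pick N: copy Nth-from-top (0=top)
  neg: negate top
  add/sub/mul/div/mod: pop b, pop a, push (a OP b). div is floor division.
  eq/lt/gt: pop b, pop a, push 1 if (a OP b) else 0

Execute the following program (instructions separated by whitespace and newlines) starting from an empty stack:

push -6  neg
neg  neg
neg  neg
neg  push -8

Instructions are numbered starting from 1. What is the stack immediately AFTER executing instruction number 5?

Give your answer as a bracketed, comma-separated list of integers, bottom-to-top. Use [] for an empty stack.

Answer: [-6]

Derivation:
Step 1 ('push -6'): [-6]
Step 2 ('neg'): [6]
Step 3 ('neg'): [-6]
Step 4 ('neg'): [6]
Step 5 ('neg'): [-6]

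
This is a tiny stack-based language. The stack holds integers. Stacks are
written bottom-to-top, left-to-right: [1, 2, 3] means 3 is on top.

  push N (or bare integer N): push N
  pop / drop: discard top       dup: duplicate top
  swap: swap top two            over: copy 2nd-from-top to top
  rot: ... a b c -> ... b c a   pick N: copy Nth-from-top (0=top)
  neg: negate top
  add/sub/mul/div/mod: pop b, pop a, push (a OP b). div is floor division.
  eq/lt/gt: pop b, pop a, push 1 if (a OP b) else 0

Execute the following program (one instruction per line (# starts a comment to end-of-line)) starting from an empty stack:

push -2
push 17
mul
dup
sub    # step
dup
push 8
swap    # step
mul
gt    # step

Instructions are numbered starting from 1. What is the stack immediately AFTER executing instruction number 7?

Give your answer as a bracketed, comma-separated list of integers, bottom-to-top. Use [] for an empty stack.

Answer: [0, 0, 8]

Derivation:
Step 1 ('push -2'): [-2]
Step 2 ('push 17'): [-2, 17]
Step 3 ('mul'): [-34]
Step 4 ('dup'): [-34, -34]
Step 5 ('sub'): [0]
Step 6 ('dup'): [0, 0]
Step 7 ('push 8'): [0, 0, 8]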